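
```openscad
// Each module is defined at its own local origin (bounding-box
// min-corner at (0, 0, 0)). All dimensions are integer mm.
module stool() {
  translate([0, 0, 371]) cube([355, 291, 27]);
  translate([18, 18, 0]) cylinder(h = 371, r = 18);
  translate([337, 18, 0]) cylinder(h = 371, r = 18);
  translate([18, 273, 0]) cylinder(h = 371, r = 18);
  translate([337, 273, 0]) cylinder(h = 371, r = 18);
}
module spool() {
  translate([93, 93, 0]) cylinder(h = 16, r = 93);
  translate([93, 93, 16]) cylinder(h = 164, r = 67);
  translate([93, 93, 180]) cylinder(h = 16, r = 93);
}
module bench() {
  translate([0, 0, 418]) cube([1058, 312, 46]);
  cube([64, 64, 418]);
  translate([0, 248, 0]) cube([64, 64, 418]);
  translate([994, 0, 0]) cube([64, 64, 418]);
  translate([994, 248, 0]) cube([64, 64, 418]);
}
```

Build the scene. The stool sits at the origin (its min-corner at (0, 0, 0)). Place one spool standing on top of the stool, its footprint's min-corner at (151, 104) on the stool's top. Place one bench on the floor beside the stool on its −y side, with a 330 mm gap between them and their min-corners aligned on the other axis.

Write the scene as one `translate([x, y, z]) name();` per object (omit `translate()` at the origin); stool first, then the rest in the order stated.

stool();
translate([151, 104, 398]) spool();
translate([0, -642, 0]) bench();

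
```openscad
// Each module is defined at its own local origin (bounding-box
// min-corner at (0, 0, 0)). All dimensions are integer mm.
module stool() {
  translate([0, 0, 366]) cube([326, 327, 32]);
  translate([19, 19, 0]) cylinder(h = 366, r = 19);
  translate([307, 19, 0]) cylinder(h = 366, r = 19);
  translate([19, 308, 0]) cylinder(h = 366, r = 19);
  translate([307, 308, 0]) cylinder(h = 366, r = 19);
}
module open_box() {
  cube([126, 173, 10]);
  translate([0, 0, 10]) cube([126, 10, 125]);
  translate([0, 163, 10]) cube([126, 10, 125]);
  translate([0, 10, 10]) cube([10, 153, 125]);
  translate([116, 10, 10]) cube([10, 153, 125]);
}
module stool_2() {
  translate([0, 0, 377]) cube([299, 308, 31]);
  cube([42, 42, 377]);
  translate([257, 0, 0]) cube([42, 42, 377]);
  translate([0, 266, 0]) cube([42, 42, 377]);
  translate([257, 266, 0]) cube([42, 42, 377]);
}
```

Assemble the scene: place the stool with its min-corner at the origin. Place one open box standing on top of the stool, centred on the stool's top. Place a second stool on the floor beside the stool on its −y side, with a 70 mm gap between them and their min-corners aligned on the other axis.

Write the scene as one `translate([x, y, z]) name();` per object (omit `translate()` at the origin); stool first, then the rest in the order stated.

stool();
translate([100, 77, 398]) open_box();
translate([0, -378, 0]) stool_2();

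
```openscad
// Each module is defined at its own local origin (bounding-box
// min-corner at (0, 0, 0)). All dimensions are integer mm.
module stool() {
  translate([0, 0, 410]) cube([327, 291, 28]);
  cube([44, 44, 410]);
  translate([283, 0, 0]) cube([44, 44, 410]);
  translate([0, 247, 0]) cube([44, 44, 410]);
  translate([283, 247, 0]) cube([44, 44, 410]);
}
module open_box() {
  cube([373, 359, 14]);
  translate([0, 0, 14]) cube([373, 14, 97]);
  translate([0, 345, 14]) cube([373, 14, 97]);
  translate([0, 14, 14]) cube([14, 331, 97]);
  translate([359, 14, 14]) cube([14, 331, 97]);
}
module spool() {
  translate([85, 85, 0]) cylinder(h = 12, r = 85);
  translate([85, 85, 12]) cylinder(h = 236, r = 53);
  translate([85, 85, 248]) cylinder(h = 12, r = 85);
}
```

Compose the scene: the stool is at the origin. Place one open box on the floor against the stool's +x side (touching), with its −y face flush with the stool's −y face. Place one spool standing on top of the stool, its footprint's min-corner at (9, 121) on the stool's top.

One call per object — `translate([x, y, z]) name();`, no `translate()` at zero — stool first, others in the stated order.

stool();
translate([327, 0, 0]) open_box();
translate([9, 121, 438]) spool();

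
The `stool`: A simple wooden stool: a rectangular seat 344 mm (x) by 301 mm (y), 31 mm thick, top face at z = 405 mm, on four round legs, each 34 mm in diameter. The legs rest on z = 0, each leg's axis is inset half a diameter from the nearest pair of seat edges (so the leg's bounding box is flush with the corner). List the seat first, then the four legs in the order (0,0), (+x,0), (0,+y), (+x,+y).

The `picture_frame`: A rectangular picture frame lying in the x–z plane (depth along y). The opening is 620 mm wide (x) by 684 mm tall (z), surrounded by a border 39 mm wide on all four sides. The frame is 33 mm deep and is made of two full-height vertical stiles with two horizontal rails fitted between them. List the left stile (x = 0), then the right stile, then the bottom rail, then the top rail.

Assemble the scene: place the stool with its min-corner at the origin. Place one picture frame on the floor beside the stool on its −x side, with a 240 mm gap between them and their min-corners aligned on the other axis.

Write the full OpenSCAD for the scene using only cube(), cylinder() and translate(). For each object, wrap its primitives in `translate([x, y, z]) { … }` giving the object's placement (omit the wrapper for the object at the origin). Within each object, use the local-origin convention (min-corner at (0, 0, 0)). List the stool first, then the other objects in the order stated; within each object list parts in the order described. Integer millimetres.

translate([0, 0, 374]) cube([344, 301, 31]);
translate([17, 17, 0]) cylinder(h = 374, r = 17);
translate([327, 17, 0]) cylinder(h = 374, r = 17);
translate([17, 284, 0]) cylinder(h = 374, r = 17);
translate([327, 284, 0]) cylinder(h = 374, r = 17);
translate([-938, 0, 0]) {
  cube([39, 33, 762]);
  translate([659, 0, 0]) cube([39, 33, 762]);
  translate([39, 0, 0]) cube([620, 33, 39]);
  translate([39, 0, 723]) cube([620, 33, 39]);
}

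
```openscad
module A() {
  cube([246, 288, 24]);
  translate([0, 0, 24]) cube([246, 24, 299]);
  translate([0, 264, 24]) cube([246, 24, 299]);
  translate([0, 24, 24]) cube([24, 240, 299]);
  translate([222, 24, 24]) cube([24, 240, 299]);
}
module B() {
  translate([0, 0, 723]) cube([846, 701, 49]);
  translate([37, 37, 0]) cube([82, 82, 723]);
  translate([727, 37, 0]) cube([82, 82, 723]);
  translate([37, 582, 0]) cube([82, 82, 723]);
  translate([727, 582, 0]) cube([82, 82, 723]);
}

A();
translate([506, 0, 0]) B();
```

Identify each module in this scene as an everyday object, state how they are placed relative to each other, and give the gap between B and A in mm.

A is an open box. B is a table. The table is on the floor beside the open box on its +x side. The gap between the table and the open box is 260 mm.

The table's nearest face is 260 mm from the open box's +x face.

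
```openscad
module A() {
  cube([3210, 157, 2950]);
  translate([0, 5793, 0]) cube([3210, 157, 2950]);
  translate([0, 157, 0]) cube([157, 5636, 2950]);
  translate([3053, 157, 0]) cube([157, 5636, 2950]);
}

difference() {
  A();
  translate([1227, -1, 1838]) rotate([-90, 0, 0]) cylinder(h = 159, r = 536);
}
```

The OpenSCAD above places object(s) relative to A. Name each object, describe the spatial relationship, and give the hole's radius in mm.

A is a house frame. The house frame has a circular hole through its front wall. The hole's radius is 536 mm.

The subtracted cylinder has r = 536 mm.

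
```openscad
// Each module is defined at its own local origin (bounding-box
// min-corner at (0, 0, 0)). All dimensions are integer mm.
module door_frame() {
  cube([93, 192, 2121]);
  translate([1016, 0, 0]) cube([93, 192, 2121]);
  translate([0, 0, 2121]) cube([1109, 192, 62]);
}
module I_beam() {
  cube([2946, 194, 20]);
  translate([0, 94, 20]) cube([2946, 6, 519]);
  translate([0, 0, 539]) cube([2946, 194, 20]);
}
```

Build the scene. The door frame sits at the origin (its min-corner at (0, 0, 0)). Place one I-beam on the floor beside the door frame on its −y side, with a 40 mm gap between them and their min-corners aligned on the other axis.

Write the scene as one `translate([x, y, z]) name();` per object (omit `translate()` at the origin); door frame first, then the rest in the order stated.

door_frame();
translate([0, -234, 0]) I_beam();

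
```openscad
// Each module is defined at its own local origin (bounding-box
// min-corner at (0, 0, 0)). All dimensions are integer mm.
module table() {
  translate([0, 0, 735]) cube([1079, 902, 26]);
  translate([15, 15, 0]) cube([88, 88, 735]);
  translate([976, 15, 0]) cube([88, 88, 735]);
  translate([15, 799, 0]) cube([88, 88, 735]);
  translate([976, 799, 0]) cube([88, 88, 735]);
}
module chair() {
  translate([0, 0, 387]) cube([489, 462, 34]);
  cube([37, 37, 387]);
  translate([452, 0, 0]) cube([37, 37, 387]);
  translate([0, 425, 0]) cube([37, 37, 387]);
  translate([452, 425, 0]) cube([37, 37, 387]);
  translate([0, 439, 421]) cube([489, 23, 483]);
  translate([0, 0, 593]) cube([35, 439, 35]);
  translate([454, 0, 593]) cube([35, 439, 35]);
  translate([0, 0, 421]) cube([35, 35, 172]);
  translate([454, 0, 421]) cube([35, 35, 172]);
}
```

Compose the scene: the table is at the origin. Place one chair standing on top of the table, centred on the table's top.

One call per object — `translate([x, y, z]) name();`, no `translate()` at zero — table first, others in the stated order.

table();
translate([295, 220, 761]) chair();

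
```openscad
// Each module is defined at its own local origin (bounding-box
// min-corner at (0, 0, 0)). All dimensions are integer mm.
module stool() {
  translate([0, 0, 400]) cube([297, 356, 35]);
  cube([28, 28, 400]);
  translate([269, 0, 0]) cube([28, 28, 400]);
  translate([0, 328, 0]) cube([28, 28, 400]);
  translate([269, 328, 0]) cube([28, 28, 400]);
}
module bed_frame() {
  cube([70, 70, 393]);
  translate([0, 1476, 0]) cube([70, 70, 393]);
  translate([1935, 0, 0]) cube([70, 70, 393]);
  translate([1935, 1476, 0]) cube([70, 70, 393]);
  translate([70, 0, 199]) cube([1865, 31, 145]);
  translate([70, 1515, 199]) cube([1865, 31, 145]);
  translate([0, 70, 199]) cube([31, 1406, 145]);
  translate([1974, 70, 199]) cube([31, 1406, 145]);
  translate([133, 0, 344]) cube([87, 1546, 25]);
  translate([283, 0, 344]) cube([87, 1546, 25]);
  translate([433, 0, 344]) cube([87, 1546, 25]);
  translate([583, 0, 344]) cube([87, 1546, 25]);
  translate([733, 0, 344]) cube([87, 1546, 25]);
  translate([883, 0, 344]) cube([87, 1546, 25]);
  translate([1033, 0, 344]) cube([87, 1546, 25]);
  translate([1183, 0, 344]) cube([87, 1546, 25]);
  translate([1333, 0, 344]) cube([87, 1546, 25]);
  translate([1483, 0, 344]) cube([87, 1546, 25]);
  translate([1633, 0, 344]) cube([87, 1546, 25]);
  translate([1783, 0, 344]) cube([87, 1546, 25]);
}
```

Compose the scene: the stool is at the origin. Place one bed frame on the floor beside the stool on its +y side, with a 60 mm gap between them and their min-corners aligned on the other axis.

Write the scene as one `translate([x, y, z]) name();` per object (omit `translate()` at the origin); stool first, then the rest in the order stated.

stool();
translate([0, 416, 0]) bed_frame();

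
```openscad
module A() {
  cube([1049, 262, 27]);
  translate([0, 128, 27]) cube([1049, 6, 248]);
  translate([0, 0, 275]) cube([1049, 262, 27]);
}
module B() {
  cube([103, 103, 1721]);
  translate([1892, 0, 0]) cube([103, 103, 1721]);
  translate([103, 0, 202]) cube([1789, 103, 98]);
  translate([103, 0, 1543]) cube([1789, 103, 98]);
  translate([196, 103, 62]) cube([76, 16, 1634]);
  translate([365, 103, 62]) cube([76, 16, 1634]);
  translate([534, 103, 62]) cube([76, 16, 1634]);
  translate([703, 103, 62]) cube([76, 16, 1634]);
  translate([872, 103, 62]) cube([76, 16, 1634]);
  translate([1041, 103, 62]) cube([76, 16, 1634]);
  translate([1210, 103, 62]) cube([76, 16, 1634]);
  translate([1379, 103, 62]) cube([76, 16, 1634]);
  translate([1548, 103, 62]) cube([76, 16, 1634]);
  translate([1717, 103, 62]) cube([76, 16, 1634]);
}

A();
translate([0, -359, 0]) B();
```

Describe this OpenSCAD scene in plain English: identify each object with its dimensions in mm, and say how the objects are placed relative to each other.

A is an I-beam lying along x, 1049 mm long. Overall section height 302 mm. Two flanges 262 mm wide (y) and 27 mm thick, one on the floor and one at the top; a web 6 mm thick runs between them, centred on the flange width.

B is a fence section. Two 103×103 mm posts, 1721 mm tall, stand on the floor with a clear span of 1789 mm between their inner faces. Two horizontal rails of 103×98 mm section span the gap between the posts with their undersides at z = 202 mm and z = 1543 mm, flush with the posts' −y face. 10 pickets, each 76 mm wide, 16 mm thick and 1634 mm tall, are fixed to the +y face of the rails with their bottoms at z = 62 mm, evenly spaced across the span with equal gaps (rounded down to the nearest mm) at the −x end and between each pair — any rounding remainder accumulates at the +x end.

The fence section is on the floor beside the I-beam on its −y side.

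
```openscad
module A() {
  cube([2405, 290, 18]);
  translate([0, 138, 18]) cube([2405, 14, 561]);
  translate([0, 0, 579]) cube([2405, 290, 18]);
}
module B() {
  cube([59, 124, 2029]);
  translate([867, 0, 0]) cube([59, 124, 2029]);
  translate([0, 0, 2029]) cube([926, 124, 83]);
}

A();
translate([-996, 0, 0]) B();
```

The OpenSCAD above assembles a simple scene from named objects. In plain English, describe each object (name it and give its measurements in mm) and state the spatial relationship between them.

A is an I-beam lying along x, 2405 mm long. Overall section height 597 mm. Two flanges 290 mm wide (y) and 18 mm thick, one on the floor and one at the top; a web 14 mm thick runs between them, centred on the flange width.

B is a rectangular door frame: two vertical jambs of 59×124 mm section, 2029 mm tall, with a clear opening 808 mm wide between their inner faces. A header 83 mm tall and 124 mm deep lies on top of the jambs and spans the full outside width.

The door frame is on the floor beside the I-beam on its −x side.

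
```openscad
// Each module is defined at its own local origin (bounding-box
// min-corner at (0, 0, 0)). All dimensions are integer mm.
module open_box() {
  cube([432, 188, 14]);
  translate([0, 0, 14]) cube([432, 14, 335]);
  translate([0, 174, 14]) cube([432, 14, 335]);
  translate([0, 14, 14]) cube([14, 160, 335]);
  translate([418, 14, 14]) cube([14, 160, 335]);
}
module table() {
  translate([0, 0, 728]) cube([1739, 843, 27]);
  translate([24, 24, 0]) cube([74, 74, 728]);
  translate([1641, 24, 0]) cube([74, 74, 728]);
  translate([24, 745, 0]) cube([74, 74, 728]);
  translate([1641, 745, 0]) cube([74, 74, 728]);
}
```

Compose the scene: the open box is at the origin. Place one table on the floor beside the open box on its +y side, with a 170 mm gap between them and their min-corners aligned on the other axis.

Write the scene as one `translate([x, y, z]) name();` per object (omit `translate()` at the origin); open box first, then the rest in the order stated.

open_box();
translate([0, 358, 0]) table();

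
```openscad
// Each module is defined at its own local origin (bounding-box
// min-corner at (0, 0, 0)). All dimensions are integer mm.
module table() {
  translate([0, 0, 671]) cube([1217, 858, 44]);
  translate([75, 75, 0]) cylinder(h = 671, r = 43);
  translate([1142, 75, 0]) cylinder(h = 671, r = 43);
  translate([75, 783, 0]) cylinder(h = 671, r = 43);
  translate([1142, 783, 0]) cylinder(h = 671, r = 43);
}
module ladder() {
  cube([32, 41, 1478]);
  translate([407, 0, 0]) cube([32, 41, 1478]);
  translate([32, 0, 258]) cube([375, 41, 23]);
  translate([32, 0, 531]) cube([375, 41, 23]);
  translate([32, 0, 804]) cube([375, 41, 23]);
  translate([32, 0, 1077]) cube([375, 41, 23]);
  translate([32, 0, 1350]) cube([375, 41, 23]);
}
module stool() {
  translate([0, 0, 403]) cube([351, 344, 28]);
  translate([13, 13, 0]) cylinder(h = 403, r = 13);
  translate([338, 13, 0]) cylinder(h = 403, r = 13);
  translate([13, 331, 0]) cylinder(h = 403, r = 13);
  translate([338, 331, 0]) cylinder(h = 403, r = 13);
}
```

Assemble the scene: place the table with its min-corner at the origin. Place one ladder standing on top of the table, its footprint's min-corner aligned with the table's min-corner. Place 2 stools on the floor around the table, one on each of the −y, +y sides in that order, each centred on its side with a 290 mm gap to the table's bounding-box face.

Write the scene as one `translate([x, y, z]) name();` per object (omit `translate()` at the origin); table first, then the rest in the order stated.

table();
translate([0, 0, 715]) ladder();
translate([433, -634, 0]) stool();
translate([433, 1148, 0]) stool();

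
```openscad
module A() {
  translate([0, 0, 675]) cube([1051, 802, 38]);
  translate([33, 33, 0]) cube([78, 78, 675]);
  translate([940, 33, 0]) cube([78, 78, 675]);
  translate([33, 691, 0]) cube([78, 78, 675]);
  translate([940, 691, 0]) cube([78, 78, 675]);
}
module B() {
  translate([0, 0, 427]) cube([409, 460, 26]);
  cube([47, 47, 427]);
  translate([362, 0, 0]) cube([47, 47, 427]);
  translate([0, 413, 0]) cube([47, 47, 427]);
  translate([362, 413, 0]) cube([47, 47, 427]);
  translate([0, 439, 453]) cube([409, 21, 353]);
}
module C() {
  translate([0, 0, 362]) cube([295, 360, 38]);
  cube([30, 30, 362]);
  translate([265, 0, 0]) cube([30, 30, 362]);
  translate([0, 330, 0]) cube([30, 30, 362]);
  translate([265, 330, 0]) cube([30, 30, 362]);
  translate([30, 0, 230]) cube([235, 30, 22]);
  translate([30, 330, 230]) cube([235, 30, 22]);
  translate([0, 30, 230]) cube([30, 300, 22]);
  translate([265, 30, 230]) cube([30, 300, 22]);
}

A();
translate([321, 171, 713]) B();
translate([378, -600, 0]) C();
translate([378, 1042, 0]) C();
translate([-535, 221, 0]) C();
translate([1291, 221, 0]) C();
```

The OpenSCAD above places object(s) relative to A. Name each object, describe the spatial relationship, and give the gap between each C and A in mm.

Each stool's nearest face is 240 mm from the table's bounding box.

A is a table. B is a chair. C is a stool. The chair is on top of the table, centred. Four stools sit around the table at the −y, +y, −x, +x sides. The gap between each stool and the table is 240 mm.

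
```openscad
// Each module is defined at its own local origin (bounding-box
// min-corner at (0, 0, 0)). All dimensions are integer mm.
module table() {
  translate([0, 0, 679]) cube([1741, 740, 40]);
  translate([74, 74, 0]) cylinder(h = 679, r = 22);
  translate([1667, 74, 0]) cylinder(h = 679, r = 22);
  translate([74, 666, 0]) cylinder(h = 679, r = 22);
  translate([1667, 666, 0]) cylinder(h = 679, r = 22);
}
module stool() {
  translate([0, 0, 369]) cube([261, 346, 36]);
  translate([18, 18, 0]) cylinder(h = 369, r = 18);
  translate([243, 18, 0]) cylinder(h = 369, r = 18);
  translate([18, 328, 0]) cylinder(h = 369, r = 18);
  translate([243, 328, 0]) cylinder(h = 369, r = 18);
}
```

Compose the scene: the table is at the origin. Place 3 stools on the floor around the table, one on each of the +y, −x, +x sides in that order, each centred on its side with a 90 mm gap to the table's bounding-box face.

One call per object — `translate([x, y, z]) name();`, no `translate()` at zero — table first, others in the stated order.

table();
translate([740, 830, 0]) stool();
translate([-351, 197, 0]) stool();
translate([1831, 197, 0]) stool();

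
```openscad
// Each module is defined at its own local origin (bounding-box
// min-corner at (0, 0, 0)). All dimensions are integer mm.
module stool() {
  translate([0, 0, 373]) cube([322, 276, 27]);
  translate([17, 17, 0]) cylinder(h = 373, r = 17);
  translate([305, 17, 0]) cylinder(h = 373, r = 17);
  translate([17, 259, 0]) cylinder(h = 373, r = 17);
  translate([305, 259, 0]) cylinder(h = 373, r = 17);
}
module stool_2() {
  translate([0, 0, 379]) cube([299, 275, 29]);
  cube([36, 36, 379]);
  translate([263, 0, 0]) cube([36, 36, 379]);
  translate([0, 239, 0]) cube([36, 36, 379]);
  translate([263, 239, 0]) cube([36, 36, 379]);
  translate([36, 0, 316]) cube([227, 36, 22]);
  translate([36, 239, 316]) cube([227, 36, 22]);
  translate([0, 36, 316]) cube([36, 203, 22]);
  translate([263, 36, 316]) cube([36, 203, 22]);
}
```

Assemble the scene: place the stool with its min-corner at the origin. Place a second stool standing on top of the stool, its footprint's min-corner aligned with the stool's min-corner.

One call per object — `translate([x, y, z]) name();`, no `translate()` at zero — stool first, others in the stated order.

stool();
translate([0, 0, 400]) stool_2();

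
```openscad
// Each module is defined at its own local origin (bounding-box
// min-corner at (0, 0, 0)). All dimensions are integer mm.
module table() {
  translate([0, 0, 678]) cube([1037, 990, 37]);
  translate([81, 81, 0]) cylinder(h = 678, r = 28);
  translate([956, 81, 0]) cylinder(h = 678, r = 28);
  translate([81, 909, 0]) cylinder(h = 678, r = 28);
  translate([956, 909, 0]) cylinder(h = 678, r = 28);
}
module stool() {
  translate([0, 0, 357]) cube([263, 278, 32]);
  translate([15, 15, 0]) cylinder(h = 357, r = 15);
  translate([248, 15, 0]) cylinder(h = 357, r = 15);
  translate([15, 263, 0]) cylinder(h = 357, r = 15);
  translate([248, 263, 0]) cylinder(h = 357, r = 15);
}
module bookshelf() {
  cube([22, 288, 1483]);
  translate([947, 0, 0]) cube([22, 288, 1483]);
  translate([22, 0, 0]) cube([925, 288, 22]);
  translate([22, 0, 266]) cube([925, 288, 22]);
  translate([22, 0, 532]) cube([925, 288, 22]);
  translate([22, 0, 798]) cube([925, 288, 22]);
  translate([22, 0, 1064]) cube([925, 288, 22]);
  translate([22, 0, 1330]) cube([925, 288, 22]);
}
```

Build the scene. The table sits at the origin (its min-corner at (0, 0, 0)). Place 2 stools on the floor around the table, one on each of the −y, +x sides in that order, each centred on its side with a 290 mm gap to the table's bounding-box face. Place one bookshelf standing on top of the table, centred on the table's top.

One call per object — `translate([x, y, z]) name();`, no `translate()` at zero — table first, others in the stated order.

table();
translate([387, -568, 0]) stool();
translate([1327, 356, 0]) stool();
translate([34, 351, 715]) bookshelf();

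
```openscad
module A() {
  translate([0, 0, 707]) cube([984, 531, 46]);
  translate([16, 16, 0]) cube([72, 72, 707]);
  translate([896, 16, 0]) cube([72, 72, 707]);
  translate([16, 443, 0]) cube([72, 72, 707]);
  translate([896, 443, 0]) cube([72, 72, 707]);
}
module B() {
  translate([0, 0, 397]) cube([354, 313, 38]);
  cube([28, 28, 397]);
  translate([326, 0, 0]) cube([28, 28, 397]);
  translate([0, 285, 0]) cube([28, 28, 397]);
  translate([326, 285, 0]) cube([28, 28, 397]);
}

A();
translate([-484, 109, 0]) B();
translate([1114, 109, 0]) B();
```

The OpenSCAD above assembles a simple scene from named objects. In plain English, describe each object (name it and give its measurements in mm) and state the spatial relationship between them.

A is a table: top 984 mm (x) × 531 mm (y), 46 mm thick, upper face at z = 753 mm, on four 72×72 mm square legs, each inset 16 mm from the nearest pair of top edges, running from z = 0 to the bottom of the top.

B is a four-legged stool. The seat is a 354×313×38 mm slab whose top surface is at z = 435 mm; four square legs, each 28×28 mm in cross-section, run from the floor (z = 0) to the underside of the seat, each flush with a corner of the seat.

Two stools sit around the table at the −x, +x sides.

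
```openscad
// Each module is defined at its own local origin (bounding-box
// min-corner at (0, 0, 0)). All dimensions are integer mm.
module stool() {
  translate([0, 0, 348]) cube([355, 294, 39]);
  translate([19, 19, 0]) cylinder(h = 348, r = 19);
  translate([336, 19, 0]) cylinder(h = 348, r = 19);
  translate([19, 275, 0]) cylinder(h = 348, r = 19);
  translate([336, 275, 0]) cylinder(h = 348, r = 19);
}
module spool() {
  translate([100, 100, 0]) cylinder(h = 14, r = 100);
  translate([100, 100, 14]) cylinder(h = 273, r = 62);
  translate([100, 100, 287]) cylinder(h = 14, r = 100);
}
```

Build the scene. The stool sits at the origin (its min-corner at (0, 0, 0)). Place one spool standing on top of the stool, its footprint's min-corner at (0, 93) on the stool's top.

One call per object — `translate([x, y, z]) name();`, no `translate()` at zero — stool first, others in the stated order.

stool();
translate([0, 93, 387]) spool();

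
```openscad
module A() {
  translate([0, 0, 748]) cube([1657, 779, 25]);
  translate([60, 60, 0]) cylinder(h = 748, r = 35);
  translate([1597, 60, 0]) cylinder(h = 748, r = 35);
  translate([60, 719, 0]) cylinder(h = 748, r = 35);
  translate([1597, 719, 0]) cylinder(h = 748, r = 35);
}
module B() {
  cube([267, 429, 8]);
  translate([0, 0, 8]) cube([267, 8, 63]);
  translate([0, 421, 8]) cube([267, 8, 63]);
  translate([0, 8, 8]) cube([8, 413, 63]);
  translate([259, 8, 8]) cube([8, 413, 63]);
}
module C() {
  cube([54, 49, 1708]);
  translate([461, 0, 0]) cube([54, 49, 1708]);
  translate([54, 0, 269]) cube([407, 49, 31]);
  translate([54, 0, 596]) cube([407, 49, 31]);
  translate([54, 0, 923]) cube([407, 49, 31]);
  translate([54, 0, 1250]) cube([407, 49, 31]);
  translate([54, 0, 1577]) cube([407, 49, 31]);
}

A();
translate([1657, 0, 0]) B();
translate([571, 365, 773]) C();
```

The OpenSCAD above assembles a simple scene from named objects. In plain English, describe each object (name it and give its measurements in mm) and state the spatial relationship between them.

A is a rectangular dining table. The top is 1657×779×25 mm with its upper surface at z = 773 mm. It stands on four round legs of 70 mm diameter, each leg's bounding box inset 25 mm from the nearest pair of top edges, running from the floor to the underside of the top.

B is an open storage box with external size 267×429×71 mm and wall thickness 8 mm (the base is also 8 mm thick). The base covers the whole footprint; the four walls stand on the base, with the y-facing walls full-width and the x-facing walls fitting between their inner faces.

C is a wooden ladder with two side rails of 54×49 mm section and 1708 mm height, set 515 mm apart overall. Between them run 5 rectangular rungs (49 mm deep, 31 mm thick), front faces flush with the rails' −y face. The bottom of the first rung is 269 mm above the floor and each subsequent rung is 327 mm higher than the one below.

The open box is against the table's +x side, with their −y faces flush. The ladder is on top of the table, centred.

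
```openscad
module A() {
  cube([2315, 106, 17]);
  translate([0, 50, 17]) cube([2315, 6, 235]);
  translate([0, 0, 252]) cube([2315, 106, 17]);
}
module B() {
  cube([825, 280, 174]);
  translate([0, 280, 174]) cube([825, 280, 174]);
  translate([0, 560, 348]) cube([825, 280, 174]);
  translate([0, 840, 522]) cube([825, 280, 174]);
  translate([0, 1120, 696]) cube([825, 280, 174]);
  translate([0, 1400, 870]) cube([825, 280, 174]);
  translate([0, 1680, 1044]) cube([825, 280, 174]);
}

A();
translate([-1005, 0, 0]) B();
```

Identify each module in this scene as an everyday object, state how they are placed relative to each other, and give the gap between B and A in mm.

The staircase's nearest face is 180 mm from the I-beam's −x face.

A is an I-beam. B is a staircase. The staircase is on the floor beside the I-beam on its −x side. The gap between the staircase and the I-beam is 180 mm.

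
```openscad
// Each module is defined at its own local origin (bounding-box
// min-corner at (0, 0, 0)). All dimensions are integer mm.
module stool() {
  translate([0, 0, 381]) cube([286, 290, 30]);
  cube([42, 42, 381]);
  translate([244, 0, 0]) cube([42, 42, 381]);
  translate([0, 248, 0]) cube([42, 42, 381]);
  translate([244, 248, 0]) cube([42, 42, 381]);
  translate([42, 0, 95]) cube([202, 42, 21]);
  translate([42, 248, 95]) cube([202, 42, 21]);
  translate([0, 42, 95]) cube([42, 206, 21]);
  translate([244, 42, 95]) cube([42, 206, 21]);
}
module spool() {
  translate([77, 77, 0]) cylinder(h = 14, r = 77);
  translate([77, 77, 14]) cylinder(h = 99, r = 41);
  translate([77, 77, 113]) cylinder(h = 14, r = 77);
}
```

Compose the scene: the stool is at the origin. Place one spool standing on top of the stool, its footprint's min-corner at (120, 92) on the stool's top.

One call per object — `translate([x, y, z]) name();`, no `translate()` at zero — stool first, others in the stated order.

stool();
translate([120, 92, 411]) spool();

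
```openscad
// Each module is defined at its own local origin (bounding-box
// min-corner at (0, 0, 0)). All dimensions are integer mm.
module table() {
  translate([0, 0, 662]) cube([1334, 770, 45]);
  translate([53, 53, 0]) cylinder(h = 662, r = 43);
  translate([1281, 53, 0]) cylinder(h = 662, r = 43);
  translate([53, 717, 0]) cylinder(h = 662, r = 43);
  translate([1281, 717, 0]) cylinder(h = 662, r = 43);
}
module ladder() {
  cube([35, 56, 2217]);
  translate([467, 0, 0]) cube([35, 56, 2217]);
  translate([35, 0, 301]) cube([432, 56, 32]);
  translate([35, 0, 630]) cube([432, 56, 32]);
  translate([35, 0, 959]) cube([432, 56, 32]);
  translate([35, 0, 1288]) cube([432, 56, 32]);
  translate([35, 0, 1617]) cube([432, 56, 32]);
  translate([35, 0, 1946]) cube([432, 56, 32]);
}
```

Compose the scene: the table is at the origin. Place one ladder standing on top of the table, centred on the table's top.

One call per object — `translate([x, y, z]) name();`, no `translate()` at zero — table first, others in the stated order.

table();
translate([416, 357, 707]) ladder();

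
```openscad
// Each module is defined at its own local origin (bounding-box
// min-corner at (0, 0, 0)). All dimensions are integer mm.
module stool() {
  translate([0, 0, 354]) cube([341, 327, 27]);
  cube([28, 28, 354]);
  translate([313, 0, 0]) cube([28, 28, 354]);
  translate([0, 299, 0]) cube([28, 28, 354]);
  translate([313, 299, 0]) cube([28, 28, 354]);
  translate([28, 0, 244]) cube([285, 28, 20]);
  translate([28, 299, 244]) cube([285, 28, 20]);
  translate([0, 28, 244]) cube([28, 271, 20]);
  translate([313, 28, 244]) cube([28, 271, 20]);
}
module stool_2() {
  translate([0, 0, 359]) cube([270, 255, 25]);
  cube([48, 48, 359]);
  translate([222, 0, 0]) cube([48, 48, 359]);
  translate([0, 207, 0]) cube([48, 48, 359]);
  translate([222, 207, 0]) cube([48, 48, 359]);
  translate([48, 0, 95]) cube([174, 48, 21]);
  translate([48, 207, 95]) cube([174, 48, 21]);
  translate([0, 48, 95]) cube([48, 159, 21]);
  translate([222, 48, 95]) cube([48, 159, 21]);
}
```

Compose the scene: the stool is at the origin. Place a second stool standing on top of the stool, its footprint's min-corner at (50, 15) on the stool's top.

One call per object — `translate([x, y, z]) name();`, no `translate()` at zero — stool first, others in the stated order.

stool();
translate([50, 15, 381]) stool_2();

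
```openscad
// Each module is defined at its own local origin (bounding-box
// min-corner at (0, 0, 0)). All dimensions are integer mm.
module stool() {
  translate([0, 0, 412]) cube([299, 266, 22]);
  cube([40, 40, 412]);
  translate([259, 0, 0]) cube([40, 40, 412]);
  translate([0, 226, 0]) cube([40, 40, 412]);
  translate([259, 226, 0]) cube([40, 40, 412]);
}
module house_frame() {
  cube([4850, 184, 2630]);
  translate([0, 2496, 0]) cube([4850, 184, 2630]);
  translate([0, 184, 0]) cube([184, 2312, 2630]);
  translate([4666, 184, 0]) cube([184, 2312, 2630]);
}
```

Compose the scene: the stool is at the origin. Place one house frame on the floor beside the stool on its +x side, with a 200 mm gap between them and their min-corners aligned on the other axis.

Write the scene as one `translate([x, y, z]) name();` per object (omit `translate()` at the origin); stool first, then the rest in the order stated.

stool();
translate([499, 0, 0]) house_frame();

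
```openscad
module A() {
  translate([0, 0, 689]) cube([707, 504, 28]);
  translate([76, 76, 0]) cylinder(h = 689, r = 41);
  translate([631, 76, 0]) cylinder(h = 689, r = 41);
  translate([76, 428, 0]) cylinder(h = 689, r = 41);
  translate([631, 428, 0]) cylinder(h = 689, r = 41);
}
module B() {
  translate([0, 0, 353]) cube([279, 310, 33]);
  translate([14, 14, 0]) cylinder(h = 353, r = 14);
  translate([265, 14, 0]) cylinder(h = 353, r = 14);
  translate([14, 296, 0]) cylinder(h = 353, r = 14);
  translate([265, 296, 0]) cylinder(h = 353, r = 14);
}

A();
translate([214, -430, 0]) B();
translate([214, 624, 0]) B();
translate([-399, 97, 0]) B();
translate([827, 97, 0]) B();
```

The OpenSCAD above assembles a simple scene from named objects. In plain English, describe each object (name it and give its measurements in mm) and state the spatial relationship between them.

A is a rectangular dining table. The top is 707×504×28 mm with its upper surface at z = 717 mm. It stands on four round legs of 82 mm diameter, each leg's bounding box inset 35 mm from the nearest pair of top edges, running from the floor to the underside of the top.

B is a four-legged stool. The seat is a 279×310×33 mm slab whose top surface is at z = 386 mm; four round legs, each 28 mm in diameter, run from the floor (z = 0) to the underside of the seat, each leg's axis is inset half a diameter from the nearest pair of seat edges (so the leg's bounding box is flush with the corner).

Four stools sit around the table at the −y, +y, −x, +x sides.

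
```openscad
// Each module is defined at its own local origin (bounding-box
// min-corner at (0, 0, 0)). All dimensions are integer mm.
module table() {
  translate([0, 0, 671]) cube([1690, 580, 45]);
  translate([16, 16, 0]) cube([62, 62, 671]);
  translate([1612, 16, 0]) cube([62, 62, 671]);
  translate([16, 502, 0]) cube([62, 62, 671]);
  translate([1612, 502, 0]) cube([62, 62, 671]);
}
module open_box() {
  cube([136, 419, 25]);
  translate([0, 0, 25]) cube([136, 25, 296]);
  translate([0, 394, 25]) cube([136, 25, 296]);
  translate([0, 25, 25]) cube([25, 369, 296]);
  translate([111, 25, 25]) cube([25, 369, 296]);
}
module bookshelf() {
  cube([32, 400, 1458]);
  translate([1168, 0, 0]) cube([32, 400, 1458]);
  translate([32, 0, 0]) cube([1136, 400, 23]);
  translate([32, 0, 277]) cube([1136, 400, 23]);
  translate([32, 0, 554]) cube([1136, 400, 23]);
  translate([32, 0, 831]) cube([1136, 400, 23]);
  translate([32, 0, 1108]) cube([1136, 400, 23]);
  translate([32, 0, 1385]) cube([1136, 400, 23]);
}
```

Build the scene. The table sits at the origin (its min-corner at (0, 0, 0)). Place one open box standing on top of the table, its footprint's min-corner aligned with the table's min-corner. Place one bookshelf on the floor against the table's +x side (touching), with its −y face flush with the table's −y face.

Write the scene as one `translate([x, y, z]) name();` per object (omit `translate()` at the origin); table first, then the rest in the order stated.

table();
translate([0, 0, 716]) open_box();
translate([1690, 0, 0]) bookshelf();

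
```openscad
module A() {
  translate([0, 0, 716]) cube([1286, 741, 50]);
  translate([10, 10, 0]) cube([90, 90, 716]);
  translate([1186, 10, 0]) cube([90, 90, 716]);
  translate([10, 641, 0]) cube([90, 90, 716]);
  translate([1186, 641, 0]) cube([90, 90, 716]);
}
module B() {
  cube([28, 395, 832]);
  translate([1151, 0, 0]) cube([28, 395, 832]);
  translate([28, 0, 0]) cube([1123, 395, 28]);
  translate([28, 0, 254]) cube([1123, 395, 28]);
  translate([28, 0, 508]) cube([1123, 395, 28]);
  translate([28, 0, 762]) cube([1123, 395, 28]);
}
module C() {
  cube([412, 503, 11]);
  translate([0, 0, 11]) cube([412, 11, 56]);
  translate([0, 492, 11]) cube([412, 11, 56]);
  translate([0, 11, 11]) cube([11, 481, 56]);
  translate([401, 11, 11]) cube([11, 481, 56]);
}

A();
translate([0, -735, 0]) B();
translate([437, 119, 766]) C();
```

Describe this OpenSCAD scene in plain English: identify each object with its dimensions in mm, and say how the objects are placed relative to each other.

A is a table: top 1286 mm (x) × 741 mm (y), 50 mm thick, upper face at z = 766 mm, on four 90×90 mm square legs, each inset 10 mm from the nearest pair of top edges, running from z = 0 to the bottom of the top.

B is a bookshelf 1179 mm wide overall, 395 mm deep and 832 mm tall. The two sides are 28 mm thick vertical panels. 4 horizontal shelves of 28 mm thickness span between the inner faces of the sides; the lowest shelf sits on the floor and shelves are stacked with a clear vertical gap of 226 mm between each pair.

C is an open-topped rectangular box: outside dimensions 412×503×67 mm, with a uniform wall and base thickness of 11 mm. The base is a full 412×503 slab on the floor; four walls sit on top of the base. The front and back walls (the −y and +y sides) span the full width; the two side walls fit between them.

The bookshelf is on the floor beside the table on its −y side. The open box is on top of the table, centred.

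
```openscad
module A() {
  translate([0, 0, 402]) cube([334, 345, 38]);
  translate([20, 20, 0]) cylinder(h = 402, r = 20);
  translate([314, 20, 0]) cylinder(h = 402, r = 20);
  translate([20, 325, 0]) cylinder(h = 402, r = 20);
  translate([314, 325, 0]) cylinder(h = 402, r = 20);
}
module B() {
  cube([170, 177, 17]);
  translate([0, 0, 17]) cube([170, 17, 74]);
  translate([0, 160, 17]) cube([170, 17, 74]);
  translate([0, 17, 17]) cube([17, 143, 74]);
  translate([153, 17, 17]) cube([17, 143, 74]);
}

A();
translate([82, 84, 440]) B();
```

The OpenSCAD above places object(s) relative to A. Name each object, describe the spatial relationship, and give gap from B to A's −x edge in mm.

The open box's min-x is at 82; the stool's min-x is 0; gap = 82 mm.

A is a stool. B is an open box. The open box is on top of the stool, centred. The gap from the open box to the stool's −x edge is 82 mm.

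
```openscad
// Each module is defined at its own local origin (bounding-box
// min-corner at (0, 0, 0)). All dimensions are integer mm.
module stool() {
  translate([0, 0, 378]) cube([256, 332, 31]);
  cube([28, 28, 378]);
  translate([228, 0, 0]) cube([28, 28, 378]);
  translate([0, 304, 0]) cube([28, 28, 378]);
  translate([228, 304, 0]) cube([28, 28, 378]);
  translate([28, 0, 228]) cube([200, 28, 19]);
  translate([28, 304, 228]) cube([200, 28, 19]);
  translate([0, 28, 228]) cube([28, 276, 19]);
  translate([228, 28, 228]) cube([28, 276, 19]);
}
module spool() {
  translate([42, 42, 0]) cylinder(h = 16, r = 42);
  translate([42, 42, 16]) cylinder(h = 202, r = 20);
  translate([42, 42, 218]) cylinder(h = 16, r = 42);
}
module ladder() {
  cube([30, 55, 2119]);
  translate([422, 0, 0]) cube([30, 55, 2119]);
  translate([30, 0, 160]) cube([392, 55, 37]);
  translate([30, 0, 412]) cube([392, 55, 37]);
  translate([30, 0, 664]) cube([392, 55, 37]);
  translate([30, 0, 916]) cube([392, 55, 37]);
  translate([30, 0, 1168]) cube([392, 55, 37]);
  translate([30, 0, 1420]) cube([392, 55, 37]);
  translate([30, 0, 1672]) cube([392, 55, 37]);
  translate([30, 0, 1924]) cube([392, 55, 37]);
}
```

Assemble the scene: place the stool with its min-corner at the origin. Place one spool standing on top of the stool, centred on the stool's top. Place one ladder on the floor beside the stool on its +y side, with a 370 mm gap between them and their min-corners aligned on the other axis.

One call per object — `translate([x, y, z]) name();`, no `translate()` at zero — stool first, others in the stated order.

stool();
translate([86, 124, 409]) spool();
translate([0, 702, 0]) ladder();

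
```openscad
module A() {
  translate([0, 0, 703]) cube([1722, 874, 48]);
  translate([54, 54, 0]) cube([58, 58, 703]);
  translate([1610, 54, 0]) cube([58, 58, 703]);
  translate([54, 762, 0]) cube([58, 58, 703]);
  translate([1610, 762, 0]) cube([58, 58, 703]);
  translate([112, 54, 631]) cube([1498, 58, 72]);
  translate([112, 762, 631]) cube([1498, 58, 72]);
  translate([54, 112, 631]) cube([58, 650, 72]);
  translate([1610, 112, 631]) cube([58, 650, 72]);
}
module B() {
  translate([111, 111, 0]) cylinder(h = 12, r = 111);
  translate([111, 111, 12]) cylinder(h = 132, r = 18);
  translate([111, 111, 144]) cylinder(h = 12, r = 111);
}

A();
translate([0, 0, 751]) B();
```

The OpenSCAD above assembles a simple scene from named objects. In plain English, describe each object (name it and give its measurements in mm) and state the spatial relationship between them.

A is a table: top 1722 mm (x) × 874 mm (y), 48 mm thick, upper face at z = 751 mm, on four 58×58 mm square legs, each inset 54 mm from the nearest pair of top edges, running from z = 0 to the bottom of the top. Four apron rails, 58 mm thick and 72 mm tall, run between adjacent legs with their top edges flush with the underside of the top and their outer faces flush with the legs' outer faces.

B is a spool: two coaxial disc flanges of radius 111 mm and thickness 12 mm, joined by a core cylinder of radius 18 mm and height 132 mm. The lower flange rests on z = 0 and the three cylinders share a vertical axis.

The spool is on top of the table.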